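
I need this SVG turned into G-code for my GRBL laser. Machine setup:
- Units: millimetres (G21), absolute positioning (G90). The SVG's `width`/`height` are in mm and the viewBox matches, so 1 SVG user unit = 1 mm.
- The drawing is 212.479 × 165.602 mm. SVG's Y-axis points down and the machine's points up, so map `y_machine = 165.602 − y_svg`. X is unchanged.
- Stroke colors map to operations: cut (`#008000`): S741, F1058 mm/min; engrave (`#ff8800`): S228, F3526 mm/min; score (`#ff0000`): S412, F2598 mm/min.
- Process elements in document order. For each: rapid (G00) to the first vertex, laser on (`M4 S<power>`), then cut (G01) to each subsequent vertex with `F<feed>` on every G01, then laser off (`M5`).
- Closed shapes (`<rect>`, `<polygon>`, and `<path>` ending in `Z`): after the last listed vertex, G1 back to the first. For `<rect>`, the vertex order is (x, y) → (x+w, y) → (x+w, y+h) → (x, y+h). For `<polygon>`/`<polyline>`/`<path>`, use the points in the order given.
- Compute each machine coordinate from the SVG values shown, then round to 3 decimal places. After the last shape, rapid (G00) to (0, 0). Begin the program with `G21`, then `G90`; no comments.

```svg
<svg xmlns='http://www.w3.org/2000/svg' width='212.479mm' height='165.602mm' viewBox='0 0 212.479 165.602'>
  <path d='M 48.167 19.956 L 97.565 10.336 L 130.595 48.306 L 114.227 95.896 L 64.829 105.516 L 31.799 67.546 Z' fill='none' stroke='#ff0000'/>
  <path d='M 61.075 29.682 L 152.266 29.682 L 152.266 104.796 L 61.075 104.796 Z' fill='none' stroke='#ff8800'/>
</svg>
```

viewBox `0 0 212.479 165.602` with mm width/height → 1 unit = 1 mm. Flip: y_m = 165.602 − y_svg.

**Shape 1** — `<path>` regular polygon, stroke `#ff0000` → score (S412, F2598). Machine vertices: (48.167,145.646) → (97.565,155.266) → (130.595,117.296) → (114.227,69.706) → (64.829,60.086) → (31.799,98.056) → (48.167,145.646). Closed: final G1 returns to the first vertex.

**Shape 2** — `<path>` rectangle, stroke `#ff8800` → engrave (S228, F3526). Machine vertices: (61.075,135.920) → (152.266,135.920) → (152.266,60.806) → (61.075,60.806) → (61.075,135.920). Closed: final G1 returns to the first vertex.

G21
G90
G00 X48.167 Y145.646
M4 S412
G01 X97.565 Y155.266 F2598
G01 X130.595 Y117.296 F2598
G01 X114.227 Y69.706 F2598
G01 X64.829 Y60.086 F2598
G01 X31.799 Y98.056 F2598
G01 X48.167 Y145.646 F2598
M5
G00 X61.075 Y135.920
M4 S228
G01 X152.266 Y135.920 F3526
G01 X152.266 Y60.806 F3526
G01 X61.075 Y60.806 F3526
G01 X61.075 Y135.920 F3526
M5
G00 X0.000 Y0.000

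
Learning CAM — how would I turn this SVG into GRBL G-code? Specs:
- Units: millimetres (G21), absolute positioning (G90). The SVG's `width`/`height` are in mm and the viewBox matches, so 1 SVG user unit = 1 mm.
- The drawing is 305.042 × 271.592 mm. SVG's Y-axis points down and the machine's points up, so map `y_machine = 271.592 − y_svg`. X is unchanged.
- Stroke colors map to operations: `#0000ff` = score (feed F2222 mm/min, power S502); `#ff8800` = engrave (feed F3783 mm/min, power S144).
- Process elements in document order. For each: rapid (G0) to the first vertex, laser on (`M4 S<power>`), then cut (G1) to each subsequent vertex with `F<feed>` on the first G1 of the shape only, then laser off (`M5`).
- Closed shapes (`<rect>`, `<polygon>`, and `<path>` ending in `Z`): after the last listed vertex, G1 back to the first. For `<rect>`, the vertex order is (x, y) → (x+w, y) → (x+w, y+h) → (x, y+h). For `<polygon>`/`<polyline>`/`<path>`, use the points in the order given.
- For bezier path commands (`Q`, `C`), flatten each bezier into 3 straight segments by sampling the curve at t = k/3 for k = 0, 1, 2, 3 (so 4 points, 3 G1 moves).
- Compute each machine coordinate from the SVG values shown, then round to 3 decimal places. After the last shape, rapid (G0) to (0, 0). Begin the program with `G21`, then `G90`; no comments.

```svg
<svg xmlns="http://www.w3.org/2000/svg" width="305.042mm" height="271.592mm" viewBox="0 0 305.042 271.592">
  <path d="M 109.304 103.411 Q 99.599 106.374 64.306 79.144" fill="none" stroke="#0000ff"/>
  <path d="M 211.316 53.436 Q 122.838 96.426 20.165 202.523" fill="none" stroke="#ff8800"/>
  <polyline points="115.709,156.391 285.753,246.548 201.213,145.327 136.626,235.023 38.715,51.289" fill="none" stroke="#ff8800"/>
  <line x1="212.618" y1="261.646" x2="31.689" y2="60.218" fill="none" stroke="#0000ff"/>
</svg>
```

G21
G90
G0 X109.304 Y168.181
M4 S502
G1 X99.991 Y169.560 F2222
G1 X84.992 Y177.649
G1 X64.306 Y192.448
M5
G0 X211.316 Y218.156
M4 S144
G1 X150.753 Y182.484 F3783
G1 X87.036 Y132.788
G1 X20.165 Y69.069
M5
G0 X115.709 Y115.201
M4 S144
G1 X285.753 Y25.044 F3783
G1 X201.213 Y126.265
G1 X136.626 Y36.569
G1 X38.715 Y220.303
M5
G0 X212.618 Y9.946
M4 S502
G1 X31.689 Y211.374 F2222
M5
G0 X0.000 Y0.000

viewBox `0 0 305.042 271.592` with mm width/height → 1 unit = 1 mm. Flip: y_m = 271.592 − y_svg.

**Shape 1** — `<path>` quadratic bezier, stroke `#0000ff` → score (S502, F2222). Control points (SVG): P0=(109.304,103.411), P1=(99.599,106.374), P2=(64.306,79.144); sampled at t=k/3. Machine vertices: (109.304,168.181) → (99.991,169.560) → (84.992,177.649) → (64.306,192.448). Open path.

**Shape 2** — `<path>` quadratic bezier, stroke `#ff8800` → engrave (S144, F3783). Control points (SVG): P0=(211.316,53.436), P1=(122.838,96.426), P2=(20.165,202.523); sampled at t=k/3. Machine vertices: (211.316,218.156) → (150.753,182.484) → (87.036,132.788) → (20.165,69.069). Open path.

**Shape 3** — `<polyline>` open polyline, stroke `#ff8800` → engrave (S144, F3783). Machine vertices: (115.709,115.201) → (285.753,25.044) → (201.213,126.265) → (136.626,36.569) → (38.715,220.303). Open path.

**Shape 4** — `<line>` line segment, stroke `#0000ff` → score (S502, F2222). Machine vertices: (212.618,9.946) → (31.689,211.374). Open path.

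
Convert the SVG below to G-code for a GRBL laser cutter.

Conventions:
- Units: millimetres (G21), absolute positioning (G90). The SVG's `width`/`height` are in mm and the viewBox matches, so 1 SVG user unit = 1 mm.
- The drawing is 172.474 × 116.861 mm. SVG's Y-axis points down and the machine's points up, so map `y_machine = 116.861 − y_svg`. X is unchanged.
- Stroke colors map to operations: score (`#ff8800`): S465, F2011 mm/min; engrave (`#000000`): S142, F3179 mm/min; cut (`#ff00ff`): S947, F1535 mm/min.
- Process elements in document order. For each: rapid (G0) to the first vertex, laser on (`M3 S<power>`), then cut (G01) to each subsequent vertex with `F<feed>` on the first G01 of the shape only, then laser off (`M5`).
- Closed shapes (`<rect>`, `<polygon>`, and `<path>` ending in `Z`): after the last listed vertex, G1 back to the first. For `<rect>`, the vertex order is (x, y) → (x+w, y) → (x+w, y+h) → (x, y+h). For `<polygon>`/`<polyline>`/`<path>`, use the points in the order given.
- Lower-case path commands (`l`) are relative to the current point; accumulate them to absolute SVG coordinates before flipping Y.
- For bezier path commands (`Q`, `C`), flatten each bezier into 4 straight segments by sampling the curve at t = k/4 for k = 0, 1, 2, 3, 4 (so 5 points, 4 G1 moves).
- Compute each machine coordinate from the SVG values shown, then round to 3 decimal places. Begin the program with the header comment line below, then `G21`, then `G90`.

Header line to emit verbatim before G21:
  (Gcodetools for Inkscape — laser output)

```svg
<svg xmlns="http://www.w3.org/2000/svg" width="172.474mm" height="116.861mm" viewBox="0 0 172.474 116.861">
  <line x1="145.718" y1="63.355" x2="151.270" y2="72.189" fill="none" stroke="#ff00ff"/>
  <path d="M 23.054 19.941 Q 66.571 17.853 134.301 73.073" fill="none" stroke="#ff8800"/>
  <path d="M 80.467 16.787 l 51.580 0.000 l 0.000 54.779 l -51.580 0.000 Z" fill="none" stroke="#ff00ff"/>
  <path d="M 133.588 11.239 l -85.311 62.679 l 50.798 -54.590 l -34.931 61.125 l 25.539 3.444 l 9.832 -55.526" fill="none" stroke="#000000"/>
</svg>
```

(Gcodetools for Inkscape — laser output)
G21
G90
G0 X145.718 Y53.506
M3 S947
G01 X151.270 Y44.672 F1535
M5
G0 X23.054 Y96.920
M3 S465
G01 X46.326 Y94.382 F2011
G01 X72.624 Y84.681
G01 X101.949 Y67.816
G01 X134.301 Y43.788
M5
G0 X80.467 Y100.074
M3 S947
G01 X132.047 Y100.074 F1535
G01 X132.047 Y45.295
G01 X80.467 Y45.295
G01 X80.467 Y100.074
M5
G0 X133.588 Y105.622
M3 S142
G01 X48.277 Y42.943 F3179
G01 X99.075 Y97.533
G01 X64.144 Y36.408
G01 X89.683 Y32.964
G01 X99.515 Y88.490
M5

Since the viewBox matches the mm dimensions, user units are millimetres directly. The only transform is the Y-flip y_m = 116.861 − y_svg.

Shape 1 is a line segment drawn with `<line>`. Its stroke #ff00ff means cut at S947, F1535. After flipping Y the toolpath is (145.718,53.506) → (151.270,44.672).

Shape 2 is a quadratic bezier drawn with `<path>`. Its stroke #ff8800 means score at S465, F2011. After flipping Y the toolpath is (23.054,96.920) → (46.326,94.382) → (72.624,84.681) → (101.949,67.816) → (134.301,43.788).

Shape 3 is a rectangle drawn with `<path>`. Its stroke #ff00ff means cut at S947, F1535. After flipping Y the toolpath is (80.467,100.074) → (132.047,100.074) → (132.047,45.295) → (80.467,45.295) → (80.467,100.074), returning to the start.

Shape 4 is a open polyline drawn with `<path>`. Its stroke #000000 means engrave at S142, F3179. After flipping Y the toolpath is (133.588,105.622) → (48.277,42.943) → (99.075,97.533) → (64.144,36.408) → (89.683,32.964) → (99.515,88.490).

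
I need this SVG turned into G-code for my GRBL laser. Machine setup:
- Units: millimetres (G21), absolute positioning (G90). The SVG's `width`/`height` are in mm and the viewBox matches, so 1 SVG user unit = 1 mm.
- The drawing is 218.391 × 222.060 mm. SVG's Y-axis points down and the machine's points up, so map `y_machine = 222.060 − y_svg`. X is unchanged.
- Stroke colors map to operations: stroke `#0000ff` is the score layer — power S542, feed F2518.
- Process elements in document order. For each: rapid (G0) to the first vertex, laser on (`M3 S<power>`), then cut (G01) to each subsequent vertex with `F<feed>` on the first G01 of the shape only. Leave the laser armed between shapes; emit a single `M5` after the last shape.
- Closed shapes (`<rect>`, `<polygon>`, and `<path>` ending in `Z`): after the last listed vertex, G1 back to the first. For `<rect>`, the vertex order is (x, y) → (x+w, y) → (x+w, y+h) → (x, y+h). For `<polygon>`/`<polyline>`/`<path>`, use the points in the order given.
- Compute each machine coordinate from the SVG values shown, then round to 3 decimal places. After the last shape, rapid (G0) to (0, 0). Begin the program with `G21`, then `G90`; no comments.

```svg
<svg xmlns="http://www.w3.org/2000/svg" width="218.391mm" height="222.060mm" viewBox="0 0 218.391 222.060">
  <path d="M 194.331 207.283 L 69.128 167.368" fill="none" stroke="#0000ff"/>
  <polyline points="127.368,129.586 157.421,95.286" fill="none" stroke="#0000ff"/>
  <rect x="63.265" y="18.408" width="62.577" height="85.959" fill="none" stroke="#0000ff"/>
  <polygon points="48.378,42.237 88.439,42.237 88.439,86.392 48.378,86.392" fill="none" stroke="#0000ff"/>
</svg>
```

1 u = 1 mm; y_m = 222.060 − y.

[1] `<path>` line segment, #0000ff→score S542 F2518: (194.331,14.777) → (69.128,54.692)

[2] `<polyline>` line segment, #0000ff→score S542 F2518: (127.368,92.474) → (157.421,126.774)

[3] `<rect>` rectangle, #0000ff→score S542 F2518: (63.265,203.652) → (125.842,203.652) → (125.842,117.693) → (63.265,117.693) → (63.265,203.652) (closed)

[4] `<polygon>` rectangle, #0000ff→score S542 F2518: (48.378,179.823) → (88.439,179.823) → (88.439,135.668) → (48.378,135.668) → (48.378,179.823) (closed)

G21
G90
G0 X194.331 Y14.777
M3 S542
G01 X69.128 Y54.692 F2518
G0 X127.368 Y92.474
M3 S542
G01 X157.421 Y126.774 F2518
G0 X63.265 Y203.652
M3 S542
G01 X125.842 Y203.652 F2518
G01 X125.842 Y117.693
G01 X63.265 Y117.693
G01 X63.265 Y203.652
G0 X48.378 Y179.823
M3 S542
G01 X88.439 Y179.823 F2518
G01 X88.439 Y135.668
G01 X48.378 Y135.668
G01 X48.378 Y179.823
M5
G0 X0.000 Y0.000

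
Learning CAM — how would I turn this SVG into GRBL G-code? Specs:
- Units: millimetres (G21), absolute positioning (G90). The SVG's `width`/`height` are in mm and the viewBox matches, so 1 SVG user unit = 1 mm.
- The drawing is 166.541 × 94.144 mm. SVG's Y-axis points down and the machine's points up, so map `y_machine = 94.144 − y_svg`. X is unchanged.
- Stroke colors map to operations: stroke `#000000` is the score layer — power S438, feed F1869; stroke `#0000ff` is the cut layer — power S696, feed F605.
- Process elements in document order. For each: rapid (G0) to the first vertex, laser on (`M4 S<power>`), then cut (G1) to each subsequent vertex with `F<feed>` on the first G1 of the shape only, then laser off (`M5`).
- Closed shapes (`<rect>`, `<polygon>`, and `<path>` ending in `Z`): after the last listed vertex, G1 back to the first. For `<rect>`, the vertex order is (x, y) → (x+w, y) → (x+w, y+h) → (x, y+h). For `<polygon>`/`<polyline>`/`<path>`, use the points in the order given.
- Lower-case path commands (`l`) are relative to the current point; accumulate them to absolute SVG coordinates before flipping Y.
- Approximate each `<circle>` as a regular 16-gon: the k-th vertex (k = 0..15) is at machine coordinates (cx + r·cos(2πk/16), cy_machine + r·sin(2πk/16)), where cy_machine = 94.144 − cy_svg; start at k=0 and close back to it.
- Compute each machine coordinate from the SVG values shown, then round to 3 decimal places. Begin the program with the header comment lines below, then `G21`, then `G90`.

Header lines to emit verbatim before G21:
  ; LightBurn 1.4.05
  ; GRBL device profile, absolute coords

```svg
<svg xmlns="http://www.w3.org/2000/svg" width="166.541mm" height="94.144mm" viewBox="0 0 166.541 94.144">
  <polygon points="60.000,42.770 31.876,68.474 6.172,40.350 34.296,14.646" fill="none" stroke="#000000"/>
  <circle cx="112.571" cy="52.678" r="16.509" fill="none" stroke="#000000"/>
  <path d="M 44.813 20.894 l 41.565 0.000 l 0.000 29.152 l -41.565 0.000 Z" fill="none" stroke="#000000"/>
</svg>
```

Since the viewBox matches the mm dimensions, user units are millimetres directly. The only transform is the Y-flip y_m = 94.144 − y_svg.

Shape 1 is a regular polygon drawn with `<polygon>`. Its stroke #000000 means score at S438, F1869. After flipping Y the toolpath is (60.000,51.374) → (31.876,25.670) → (6.172,53.794) → (34.296,79.498) → (60.000,51.374), returning to the start.

Shape 2 is a circle drawn with `<circle>`. Its stroke #000000 means score at S438, F1869. After flipping Y the toolpath is (129.080,41.466) → (127.823,47.784) → (124.245,53.140) → (118.889,56.718) → (112.571,57.975) → (106.253,56.718) → (100.897,53.140) → (97.319,47.784) → (96.062,41.466) → (97.319,35.148) → (100.897,29.792) → (106.253,26.214) → (112.571,24.957) → (118.889,26.214) → (124.245,29.792) → (127.823,35.148) → (129.080,41.466), returning to the start.

Shape 3 is a rectangle drawn with `<path>`. Its stroke #000000 means score at S438, F1869. After flipping Y the toolpath is (44.813,73.250) → (86.378,73.250) → (86.378,44.098) → (44.813,44.098) → (44.813,73.250), returning to the start.

; LightBurn 1.4.05
; GRBL device profile, absolute coords
G21
G90
G0 X60.000 Y51.374
M4 S438
G1 X31.876 Y25.670 F1869
G1 X6.172 Y53.794
G1 X34.296 Y79.498
G1 X60.000 Y51.374
M5
G0 X129.080 Y41.466
M4 S438
G1 X127.823 Y47.784 F1869
G1 X124.245 Y53.140
G1 X118.889 Y56.718
G1 X112.571 Y57.975
G1 X106.253 Y56.718
G1 X100.897 Y53.140
G1 X97.319 Y47.784
G1 X96.062 Y41.466
G1 X97.319 Y35.148
G1 X100.897 Y29.792
G1 X106.253 Y26.214
G1 X112.571 Y24.957
G1 X118.889 Y26.214
G1 X124.245 Y29.792
G1 X127.823 Y35.148
G1 X129.080 Y41.466
M5
G0 X44.813 Y73.250
M4 S438
G1 X86.378 Y73.250 F1869
G1 X86.378 Y44.098
G1 X44.813 Y44.098
G1 X44.813 Y73.250
M5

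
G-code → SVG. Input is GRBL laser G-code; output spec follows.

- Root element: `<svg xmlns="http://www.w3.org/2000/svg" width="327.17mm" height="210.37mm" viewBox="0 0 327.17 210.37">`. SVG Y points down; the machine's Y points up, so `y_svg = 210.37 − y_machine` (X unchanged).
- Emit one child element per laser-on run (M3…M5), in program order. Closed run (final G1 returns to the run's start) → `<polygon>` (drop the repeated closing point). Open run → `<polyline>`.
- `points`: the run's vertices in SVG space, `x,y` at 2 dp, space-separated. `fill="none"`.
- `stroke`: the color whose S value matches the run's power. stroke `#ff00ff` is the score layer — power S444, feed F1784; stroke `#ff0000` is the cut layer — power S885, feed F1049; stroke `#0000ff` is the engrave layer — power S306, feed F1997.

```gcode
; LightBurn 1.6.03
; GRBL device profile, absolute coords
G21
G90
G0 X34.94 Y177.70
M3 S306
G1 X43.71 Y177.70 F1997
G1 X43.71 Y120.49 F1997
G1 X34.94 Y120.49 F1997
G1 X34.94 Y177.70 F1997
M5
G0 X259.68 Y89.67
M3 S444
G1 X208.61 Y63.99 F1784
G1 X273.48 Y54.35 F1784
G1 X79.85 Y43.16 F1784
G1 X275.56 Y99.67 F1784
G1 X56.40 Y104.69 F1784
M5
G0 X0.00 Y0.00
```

Each laser-on run becomes one SVG element. Flip Y back into SVG space with y_svg = 210.37 − y_machine.

Run 1: power S306 maps to stroke `#0000ff` (engrave). The run returns to its start, so emit a `<polygon>` with points (Y-flipped): 34.94,32.67 43.71,32.67 43.71,89.88 34.94,89.88.

Run 2: power S444 maps to stroke `#ff00ff` (score). The run is open, so emit a `<polyline>` with points (Y-flipped): 259.68,120.70 208.61,146.38 273.48,156.02 79.85,167.21 275.56,110.70 56.40,105.68.

<svg xmlns="http://www.w3.org/2000/svg" width="327.17mm" height="210.37mm" viewBox="0 0 327.17 210.37">
  <polygon points="34.94,32.67 43.71,32.67 43.71,89.88 34.94,89.88" fill="none" stroke="#0000ff"/>
  <polyline points="259.68,120.70 208.61,146.38 273.48,156.02 79.85,167.21 275.56,110.70 56.40,105.68" fill="none" stroke="#ff00ff"/>
</svg>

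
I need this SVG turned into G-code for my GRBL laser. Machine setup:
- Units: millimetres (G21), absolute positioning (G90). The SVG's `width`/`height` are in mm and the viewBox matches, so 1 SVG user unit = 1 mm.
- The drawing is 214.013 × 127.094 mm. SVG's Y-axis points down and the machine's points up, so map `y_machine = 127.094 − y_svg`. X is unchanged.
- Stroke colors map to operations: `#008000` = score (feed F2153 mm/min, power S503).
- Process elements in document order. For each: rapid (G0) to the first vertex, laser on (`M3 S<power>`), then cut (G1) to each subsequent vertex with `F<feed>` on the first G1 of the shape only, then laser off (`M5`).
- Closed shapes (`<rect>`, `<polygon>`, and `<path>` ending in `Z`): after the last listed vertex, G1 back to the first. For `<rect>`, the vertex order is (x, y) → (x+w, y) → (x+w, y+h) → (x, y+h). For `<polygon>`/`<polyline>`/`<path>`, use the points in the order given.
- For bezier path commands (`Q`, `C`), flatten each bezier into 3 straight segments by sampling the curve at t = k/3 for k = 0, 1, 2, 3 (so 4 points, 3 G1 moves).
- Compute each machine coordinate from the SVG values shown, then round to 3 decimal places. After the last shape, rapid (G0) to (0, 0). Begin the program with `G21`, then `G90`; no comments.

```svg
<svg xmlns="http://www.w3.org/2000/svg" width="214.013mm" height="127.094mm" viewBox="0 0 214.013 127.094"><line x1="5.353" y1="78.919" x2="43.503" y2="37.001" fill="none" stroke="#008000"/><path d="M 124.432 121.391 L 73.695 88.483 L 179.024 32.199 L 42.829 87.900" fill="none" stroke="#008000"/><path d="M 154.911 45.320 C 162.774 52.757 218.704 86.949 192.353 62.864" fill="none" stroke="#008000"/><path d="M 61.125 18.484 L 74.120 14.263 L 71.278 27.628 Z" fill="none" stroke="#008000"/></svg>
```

Since the viewBox matches the mm dimensions, user units are millimetres directly. The only transform is the Y-flip y_m = 127.094 − y_svg.

Shape 1 is a line segment drawn with `<line>`. Its stroke #008000 means score at S503, F2153. After flipping Y the toolpath is (5.353,48.175) → (43.503,90.093).

Shape 2 is a open polyline drawn with `<path>`. Its stroke #008000 means score at S503, F2153. After flipping Y the toolpath is (124.432,5.703) → (73.695,38.611) → (179.024,94.895) → (42.829,39.194).

Shape 3 is a cubic bezier drawn with `<path>`. Its stroke #008000 means score at S503, F2153. After flipping Y the toolpath is (154.911,81.774) → (173.969,68.568) → (196.105,56.421) → (192.353,64.230).

Shape 4 is a regular polygon drawn with `<path>`. Its stroke #008000 means score at S503, F2153. After flipping Y the toolpath is (61.125,108.610) → (74.120,112.831) → (71.278,99.466) → (61.125,108.610), returning to the start.

G21
G90
G0 X5.353 Y48.175
M3 S503
G1 X43.503 Y90.093 F2153
M5
G0 X124.432 Y5.703
M3 S503
G1 X73.695 Y38.611 F2153
G1 X179.024 Y94.895
G1 X42.829 Y39.194
M5
G0 X154.911 Y81.774
M3 S503
G1 X173.969 Y68.568 F2153
G1 X196.105 Y56.421
G1 X192.353 Y64.230
M5
G0 X61.125 Y108.610
M3 S503
G1 X74.120 Y112.831 F2153
G1 X71.278 Y99.466
G1 X61.125 Y108.610
M5
G0 X0.000 Y0.000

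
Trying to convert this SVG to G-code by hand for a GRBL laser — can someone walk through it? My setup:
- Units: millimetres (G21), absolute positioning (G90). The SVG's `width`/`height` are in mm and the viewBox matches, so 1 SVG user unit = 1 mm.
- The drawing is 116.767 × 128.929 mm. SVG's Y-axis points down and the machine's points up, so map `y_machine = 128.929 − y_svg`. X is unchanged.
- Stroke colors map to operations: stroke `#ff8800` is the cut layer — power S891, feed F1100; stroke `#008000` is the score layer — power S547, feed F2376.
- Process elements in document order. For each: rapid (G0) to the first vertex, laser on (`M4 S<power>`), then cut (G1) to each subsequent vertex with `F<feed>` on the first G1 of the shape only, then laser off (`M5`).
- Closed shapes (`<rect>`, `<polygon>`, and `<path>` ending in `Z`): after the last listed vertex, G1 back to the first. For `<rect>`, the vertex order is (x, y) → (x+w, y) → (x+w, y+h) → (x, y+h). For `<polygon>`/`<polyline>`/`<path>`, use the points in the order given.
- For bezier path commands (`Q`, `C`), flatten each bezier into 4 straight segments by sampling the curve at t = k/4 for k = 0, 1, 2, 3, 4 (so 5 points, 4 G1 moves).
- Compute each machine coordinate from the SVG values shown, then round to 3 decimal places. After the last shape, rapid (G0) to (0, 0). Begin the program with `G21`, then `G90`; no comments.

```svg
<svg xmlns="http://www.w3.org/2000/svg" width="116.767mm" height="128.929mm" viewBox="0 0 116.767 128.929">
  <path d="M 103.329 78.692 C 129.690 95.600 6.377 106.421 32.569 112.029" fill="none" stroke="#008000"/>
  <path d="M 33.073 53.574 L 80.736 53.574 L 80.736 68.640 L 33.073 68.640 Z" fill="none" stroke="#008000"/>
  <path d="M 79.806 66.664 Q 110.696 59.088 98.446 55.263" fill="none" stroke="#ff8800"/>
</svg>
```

1 u = 1 mm; y_m = 128.929 − y.

[1] `<path>` cubic bezier, #008000→score S547 F2376: (103.329,50.237) → (99.711,38.684) → (68.012,29.331) → (36.283,22.097) → (32.569,16.900)

[2] `<path>` rectangle, #008000→score S547 F2376: (33.073,75.355) → (80.736,75.355) → (80.736,60.289) → (33.073,60.289) → (33.073,75.355) (closed)

[3] `<path>` quadratic bezier, #ff8800→cut S891 F1100: (79.806,62.265) → (92.555,65.819) → (99.911,68.903) → (101.875,71.519) → (98.446,73.666)

G21
G90
G0 X103.329 Y50.237
M4 S547
G1 X99.711 Y38.684 F2376
G1 X68.012 Y29.331
G1 X36.283 Y22.097
G1 X32.569 Y16.900
M5
G0 X33.073 Y75.355
M4 S547
G1 X80.736 Y75.355 F2376
G1 X80.736 Y60.289
G1 X33.073 Y60.289
G1 X33.073 Y75.355
M5
G0 X79.806 Y62.265
M4 S891
G1 X92.555 Y65.819 F1100
G1 X99.911 Y68.903
G1 X101.875 Y71.519
G1 X98.446 Y73.666
M5
G0 X0.000 Y0.000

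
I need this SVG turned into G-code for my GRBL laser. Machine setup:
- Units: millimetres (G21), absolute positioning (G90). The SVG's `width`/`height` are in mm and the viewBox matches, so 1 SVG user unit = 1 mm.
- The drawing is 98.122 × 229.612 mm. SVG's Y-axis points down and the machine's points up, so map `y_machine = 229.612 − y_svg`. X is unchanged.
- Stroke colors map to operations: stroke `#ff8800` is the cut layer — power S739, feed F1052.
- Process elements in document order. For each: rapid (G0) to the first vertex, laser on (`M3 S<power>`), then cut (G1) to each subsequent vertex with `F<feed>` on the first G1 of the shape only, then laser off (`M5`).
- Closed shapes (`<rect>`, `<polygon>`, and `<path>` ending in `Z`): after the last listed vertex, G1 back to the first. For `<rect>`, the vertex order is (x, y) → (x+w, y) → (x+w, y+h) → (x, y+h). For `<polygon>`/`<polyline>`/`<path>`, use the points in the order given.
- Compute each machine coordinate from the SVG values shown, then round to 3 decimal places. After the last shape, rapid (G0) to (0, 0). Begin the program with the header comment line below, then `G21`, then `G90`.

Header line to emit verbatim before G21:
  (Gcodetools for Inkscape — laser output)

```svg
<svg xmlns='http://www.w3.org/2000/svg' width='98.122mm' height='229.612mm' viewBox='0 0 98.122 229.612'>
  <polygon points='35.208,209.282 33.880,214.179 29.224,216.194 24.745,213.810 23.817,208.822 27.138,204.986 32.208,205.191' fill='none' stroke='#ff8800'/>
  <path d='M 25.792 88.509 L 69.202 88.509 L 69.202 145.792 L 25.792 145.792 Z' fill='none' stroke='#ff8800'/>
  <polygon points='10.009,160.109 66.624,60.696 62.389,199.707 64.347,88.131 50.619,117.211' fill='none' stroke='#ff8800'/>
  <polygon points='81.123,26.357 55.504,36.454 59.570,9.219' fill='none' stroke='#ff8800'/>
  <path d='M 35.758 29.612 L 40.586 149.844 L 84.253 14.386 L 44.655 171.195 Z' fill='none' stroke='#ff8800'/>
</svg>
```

(Gcodetools for Inkscape — laser output)
G21
G90
G0 X35.208 Y20.330
M3 S739
G1 X33.880 Y15.433 F1052
G1 X29.224 Y13.418
G1 X24.745 Y15.802
G1 X23.817 Y20.790
G1 X27.138 Y24.626
G1 X32.208 Y24.421
G1 X35.208 Y20.330
M5
G0 X25.792 Y141.103
M3 S739
G1 X69.202 Y141.103 F1052
G1 X69.202 Y83.820
G1 X25.792 Y83.820
G1 X25.792 Y141.103
M5
G0 X10.009 Y69.503
M3 S739
G1 X66.624 Y168.916 F1052
G1 X62.389 Y29.905
G1 X64.347 Y141.481
G1 X50.619 Y112.401
G1 X10.009 Y69.503
M5
G0 X81.123 Y203.255
M3 S739
G1 X55.504 Y193.158 F1052
G1 X59.570 Y220.393
G1 X81.123 Y203.255
M5
G0 X35.758 Y200.000
M3 S739
G1 X40.586 Y79.768 F1052
G1 X84.253 Y215.226
G1 X44.655 Y58.417
G1 X35.758 Y200.000
M5
G0 X0.000 Y0.000

1 u = 1 mm; y_m = 229.612 − y.

[1] `<polygon>` regular polygon, #ff8800→cut S739 F1052: (35.208,20.330) → (33.880,15.433) → (29.224,13.418) → (24.745,15.802) → (23.817,20.790) → (27.138,24.626) → (32.208,24.421) → (35.208,20.330) (closed)

[2] `<path>` rectangle, #ff8800→cut S739 F1052: (25.792,141.103) → (69.202,141.103) → (69.202,83.820) → (25.792,83.820) → (25.792,141.103) (closed)

[3] `<polygon>` closed polygon, #ff8800→cut S739 F1052: (10.009,69.503) → (66.624,168.916) → (62.389,29.905) → (64.347,141.481) → (50.619,112.401) → (10.009,69.503) (closed)

[4] `<polygon>` regular polygon, #ff8800→cut S739 F1052: (81.123,203.255) → (55.504,193.158) → (59.570,220.393) → (81.123,203.255) (closed)

[5] `<path>` closed polygon, #ff8800→cut S739 F1052: (35.758,200.000) → (40.586,79.768) → (84.253,215.226) → (44.655,58.417) → (35.758,200.000) (closed)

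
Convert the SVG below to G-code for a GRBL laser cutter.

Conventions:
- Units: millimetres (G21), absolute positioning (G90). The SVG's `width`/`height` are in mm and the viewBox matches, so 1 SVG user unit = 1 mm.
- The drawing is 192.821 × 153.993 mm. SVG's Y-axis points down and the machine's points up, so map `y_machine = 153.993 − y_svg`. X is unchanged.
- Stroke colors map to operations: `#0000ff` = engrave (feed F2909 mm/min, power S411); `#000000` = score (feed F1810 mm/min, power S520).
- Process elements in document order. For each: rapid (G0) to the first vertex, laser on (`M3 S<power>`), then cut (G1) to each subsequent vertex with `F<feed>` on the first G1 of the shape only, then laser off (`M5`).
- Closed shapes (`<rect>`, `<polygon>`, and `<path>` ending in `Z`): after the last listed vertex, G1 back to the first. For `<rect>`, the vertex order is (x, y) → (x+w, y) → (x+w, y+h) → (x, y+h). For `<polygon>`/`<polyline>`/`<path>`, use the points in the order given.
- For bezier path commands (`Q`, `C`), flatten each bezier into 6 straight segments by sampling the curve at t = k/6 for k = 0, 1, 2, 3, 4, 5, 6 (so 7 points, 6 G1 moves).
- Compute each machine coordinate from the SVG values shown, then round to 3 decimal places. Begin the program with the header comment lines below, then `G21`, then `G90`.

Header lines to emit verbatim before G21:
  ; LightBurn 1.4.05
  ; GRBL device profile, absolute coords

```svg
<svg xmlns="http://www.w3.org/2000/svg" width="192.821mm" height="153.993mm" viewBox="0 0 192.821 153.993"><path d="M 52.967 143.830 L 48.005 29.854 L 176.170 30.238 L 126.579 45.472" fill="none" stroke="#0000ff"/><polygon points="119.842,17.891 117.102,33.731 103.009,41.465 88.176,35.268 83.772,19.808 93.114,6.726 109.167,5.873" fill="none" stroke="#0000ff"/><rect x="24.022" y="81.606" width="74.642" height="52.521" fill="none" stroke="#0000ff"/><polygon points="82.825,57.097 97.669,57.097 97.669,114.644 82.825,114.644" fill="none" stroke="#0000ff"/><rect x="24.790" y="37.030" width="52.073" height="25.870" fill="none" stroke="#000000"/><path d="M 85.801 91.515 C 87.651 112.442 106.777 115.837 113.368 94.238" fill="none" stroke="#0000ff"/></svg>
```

1 u = 1 mm; y_m = 153.993 − y.

[1] `<path>` open polyline, #0000ff→engrave S411 F2909: (52.967,10.163) → (48.005,124.139) → (176.170,123.755) → (126.579,108.521)

[2] `<polygon>` regular polygon, #0000ff→engrave S411 F2909: (119.842,136.102) → (117.102,120.262) → (103.009,112.528) → (88.176,118.725) → (83.772,134.185) → (93.114,147.267) → (109.167,148.120) → (119.842,136.102) (closed)

[3] `<rect>` rectangle, #0000ff→engrave S411 F2909: (24.022,72.387) → (98.664,72.387) → (98.664,19.866) → (24.022,19.866) → (24.022,72.387) (closed)

[4] `<polygon>` rectangle, #0000ff→engrave S411 F2909: (82.825,96.896) → (97.669,96.896) → (97.669,39.349) → (82.825,39.349) → (82.825,96.896) (closed)

[5] `<rect>` rectangle, #000000→score S520 F1810: (24.790,116.963) → (76.863,116.963) → (76.863,91.093) → (24.790,91.093) → (24.790,116.963) (closed)

[6] `<path>` cubic bezier, #0000ff→engrave S411 F2909: (85.801,62.478) → (88.028,53.510) → (92.306,47.671) → (97.807,45.169) → (103.703,46.211) → (109.166,51.004) → (113.368,59.755)

; LightBurn 1.4.05
; GRBL device profile, absolute coords
G21
G90
G0 X52.967 Y10.163
M3 S411
G1 X48.005 Y124.139 F2909
G1 X176.170 Y123.755
G1 X126.579 Y108.521
M5
G0 X119.842 Y136.102
M3 S411
G1 X117.102 Y120.262 F2909
G1 X103.009 Y112.528
G1 X88.176 Y118.725
G1 X83.772 Y134.185
G1 X93.114 Y147.267
G1 X109.167 Y148.120
G1 X119.842 Y136.102
M5
G0 X24.022 Y72.387
M3 S411
G1 X98.664 Y72.387 F2909
G1 X98.664 Y19.866
G1 X24.022 Y19.866
G1 X24.022 Y72.387
M5
G0 X82.825 Y96.896
M3 S411
G1 X97.669 Y96.896 F2909
G1 X97.669 Y39.349
G1 X82.825 Y39.349
G1 X82.825 Y96.896
M5
G0 X24.790 Y116.963
M3 S520
G1 X76.863 Y116.963 F1810
G1 X76.863 Y91.093
G1 X24.790 Y91.093
G1 X24.790 Y116.963
M5
G0 X85.801 Y62.478
M3 S411
G1 X88.028 Y53.510 F2909
G1 X92.306 Y47.671
G1 X97.807 Y45.169
G1 X103.703 Y46.211
G1 X109.166 Y51.004
G1 X113.368 Y59.755
M5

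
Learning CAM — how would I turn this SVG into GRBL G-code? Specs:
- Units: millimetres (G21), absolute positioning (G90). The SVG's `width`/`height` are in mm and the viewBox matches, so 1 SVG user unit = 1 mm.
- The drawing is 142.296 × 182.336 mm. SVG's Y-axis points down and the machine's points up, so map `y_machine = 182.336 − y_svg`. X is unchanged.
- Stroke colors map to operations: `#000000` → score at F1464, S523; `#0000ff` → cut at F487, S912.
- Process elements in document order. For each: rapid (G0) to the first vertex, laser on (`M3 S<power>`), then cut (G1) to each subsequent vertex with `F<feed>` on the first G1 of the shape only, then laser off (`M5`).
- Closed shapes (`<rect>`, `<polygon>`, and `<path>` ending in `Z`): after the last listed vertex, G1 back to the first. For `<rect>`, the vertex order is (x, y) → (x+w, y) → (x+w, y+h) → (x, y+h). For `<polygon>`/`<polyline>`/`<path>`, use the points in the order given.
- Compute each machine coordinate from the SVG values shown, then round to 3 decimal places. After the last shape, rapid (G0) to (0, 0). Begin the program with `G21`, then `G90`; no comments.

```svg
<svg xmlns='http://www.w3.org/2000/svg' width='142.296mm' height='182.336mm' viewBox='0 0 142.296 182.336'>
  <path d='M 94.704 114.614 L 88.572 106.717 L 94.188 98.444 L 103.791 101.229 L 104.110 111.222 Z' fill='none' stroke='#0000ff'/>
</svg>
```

G21
G90
G0 X94.704 Y67.722
M3 S912
G1 X88.572 Y75.619 F487
G1 X94.188 Y83.892
G1 X103.791 Y81.107
G1 X104.110 Y71.114
G1 X94.704 Y67.722
M5
G0 X0.000 Y0.000

Since the viewBox matches the mm dimensions, user units are millimetres directly. The only transform is the Y-flip y_m = 182.336 − y_svg.

Shape 1 is a regular polygon drawn with `<path>`. Its stroke #0000ff means cut at S912, F487. After flipping Y the toolpath is (94.704,67.722) → (88.572,75.619) → (94.188,83.892) → (103.791,81.107) → (104.110,71.114) → (94.704,67.722), returning to the start.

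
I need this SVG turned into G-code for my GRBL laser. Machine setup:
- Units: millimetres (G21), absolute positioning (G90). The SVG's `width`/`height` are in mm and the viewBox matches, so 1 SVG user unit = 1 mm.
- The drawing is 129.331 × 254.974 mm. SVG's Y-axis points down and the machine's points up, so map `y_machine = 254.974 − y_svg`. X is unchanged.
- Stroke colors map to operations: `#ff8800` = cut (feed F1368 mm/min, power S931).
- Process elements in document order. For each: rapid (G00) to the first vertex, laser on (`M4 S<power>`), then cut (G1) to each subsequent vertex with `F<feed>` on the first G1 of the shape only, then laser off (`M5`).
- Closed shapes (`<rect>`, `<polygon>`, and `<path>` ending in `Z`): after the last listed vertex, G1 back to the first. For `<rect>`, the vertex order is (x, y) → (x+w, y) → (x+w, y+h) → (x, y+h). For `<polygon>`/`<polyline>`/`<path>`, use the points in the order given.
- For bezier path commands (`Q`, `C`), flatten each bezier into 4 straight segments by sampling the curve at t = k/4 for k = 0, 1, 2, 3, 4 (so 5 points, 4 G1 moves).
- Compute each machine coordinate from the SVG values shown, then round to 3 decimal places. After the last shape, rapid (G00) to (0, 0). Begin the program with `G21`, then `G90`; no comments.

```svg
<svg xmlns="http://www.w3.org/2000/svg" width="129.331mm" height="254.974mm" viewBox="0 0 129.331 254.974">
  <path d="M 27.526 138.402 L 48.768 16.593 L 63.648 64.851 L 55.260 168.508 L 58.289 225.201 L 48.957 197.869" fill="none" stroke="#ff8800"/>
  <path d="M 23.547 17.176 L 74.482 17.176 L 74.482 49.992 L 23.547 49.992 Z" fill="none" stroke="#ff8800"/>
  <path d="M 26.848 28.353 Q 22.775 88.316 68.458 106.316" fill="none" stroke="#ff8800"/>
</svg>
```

G21
G90
G00 X27.526 Y116.572
M4 S931
G1 X48.768 Y238.381 F1368
G1 X63.648 Y190.123
G1 X55.260 Y86.466
G1 X58.289 Y29.773
G1 X48.957 Y57.105
M5
G00 X23.547 Y237.798
M4 S931
G1 X74.482 Y237.798 F1368
G1 X74.482 Y204.982
G1 X23.547 Y204.982
G1 X23.547 Y237.798
M5
G00 X26.848 Y226.621
M4 S931
G1 X27.921 Y199.262 F1368
G1 X35.214 Y177.149
G1 X48.726 Y160.281
G1 X68.458 Y148.658
M5
G00 X0.000 Y0.000

1 u = 1 mm; y_m = 254.974 − y.

[1] `<path>` open polyline, #ff8800→cut S931 F1368: (27.526,116.572) → (48.768,238.381) → (63.648,190.123) → (55.260,86.466) → (58.289,29.773) → (48.957,57.105)

[2] `<path>` rectangle, #ff8800→cut S931 F1368: (23.547,237.798) → (74.482,237.798) → (74.482,204.982) → (23.547,204.982) → (23.547,237.798) (closed)

[3] `<path>` quadratic bezier, #ff8800→cut S931 F1368: (26.848,226.621) → (27.921,199.262) → (35.214,177.149) → (48.726,160.281) → (68.458,148.658)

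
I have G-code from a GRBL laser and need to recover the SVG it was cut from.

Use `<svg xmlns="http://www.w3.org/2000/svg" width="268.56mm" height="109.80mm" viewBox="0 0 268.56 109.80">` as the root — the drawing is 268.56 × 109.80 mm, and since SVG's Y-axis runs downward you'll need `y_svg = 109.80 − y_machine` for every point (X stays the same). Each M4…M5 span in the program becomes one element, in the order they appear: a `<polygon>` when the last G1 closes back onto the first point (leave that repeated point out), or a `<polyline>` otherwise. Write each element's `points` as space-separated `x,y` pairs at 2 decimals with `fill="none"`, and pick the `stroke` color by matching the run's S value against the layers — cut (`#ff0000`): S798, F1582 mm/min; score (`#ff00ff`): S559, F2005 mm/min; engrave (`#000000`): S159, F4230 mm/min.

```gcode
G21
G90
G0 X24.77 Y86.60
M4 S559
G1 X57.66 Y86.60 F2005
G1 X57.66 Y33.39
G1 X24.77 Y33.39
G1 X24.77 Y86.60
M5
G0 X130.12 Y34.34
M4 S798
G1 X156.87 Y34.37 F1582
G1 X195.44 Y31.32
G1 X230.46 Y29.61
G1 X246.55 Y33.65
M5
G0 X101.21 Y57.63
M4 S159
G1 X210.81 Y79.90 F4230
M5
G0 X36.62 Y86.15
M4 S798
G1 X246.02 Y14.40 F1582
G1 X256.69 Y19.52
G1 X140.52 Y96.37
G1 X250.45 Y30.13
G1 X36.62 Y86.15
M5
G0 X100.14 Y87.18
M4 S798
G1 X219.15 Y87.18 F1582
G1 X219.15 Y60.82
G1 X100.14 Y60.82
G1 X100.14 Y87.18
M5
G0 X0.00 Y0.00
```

y_svg = 109.80 − y_m.

[1] S559→`#ff00ff` (score); closed run; points: 24.77,23.20 57.66,23.20 57.66,76.41 24.77,76.41

[2] S798→`#ff0000` (cut); open run; points: 130.12,75.46 156.87,75.43 195.44,78.48 230.46,80.19 246.55,76.15

[3] S159→`#000000` (engrave); open run; points: 101.21,52.17 210.81,29.90

[4] S798→`#ff0000` (cut); closed run; points: 36.62,23.65 246.02,95.40 256.69,90.28 140.52,13.43 250.45,79.67

[5] S798→`#ff0000` (cut); closed run; points: 100.14,22.62 219.15,22.62 219.15,48.98 100.14,48.98

<svg xmlns="http://www.w3.org/2000/svg" width="268.56mm" height="109.80mm" viewBox="0 0 268.56 109.80">
  <polygon points="24.77,23.20 57.66,23.20 57.66,76.41 24.77,76.41" fill="none" stroke="#ff00ff"/>
  <polyline points="130.12,75.46 156.87,75.43 195.44,78.48 230.46,80.19 246.55,76.15" fill="none" stroke="#ff0000"/>
  <polyline points="101.21,52.17 210.81,29.90" fill="none" stroke="#000000"/>
  <polygon points="36.62,23.65 246.02,95.40 256.69,90.28 140.52,13.43 250.45,79.67" fill="none" stroke="#ff0000"/>
  <polygon points="100.14,22.62 219.15,22.62 219.15,48.98 100.14,48.98" fill="none" stroke="#ff0000"/>
</svg>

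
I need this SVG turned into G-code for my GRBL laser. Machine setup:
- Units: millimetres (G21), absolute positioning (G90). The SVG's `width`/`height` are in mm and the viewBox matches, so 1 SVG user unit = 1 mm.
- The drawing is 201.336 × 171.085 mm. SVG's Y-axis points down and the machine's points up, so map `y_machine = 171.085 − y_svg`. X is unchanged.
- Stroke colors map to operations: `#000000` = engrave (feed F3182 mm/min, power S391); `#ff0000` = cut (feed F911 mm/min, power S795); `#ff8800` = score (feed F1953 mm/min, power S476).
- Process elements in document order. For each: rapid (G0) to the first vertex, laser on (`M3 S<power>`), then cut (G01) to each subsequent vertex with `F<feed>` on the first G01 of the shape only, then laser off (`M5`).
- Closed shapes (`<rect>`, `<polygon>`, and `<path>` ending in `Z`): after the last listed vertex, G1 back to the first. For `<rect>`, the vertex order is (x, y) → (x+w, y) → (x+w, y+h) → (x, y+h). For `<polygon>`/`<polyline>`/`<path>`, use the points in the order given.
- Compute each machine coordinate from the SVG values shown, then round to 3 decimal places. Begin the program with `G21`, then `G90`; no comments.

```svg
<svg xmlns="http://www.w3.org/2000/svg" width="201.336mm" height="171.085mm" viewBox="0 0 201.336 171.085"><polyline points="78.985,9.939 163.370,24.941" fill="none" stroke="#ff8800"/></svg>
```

Since the viewBox matches the mm dimensions, user units are millimetres directly. The only transform is the Y-flip y_m = 171.085 − y_svg.

Shape 1 is a line segment drawn with `<polyline>`. Its stroke #ff8800 means score at S476, F1953. After flipping Y the toolpath is (78.985,161.146) → (163.370,146.144).

G21
G90
G0 X78.985 Y161.146
M3 S476
G01 X163.370 Y146.144 F1953
M5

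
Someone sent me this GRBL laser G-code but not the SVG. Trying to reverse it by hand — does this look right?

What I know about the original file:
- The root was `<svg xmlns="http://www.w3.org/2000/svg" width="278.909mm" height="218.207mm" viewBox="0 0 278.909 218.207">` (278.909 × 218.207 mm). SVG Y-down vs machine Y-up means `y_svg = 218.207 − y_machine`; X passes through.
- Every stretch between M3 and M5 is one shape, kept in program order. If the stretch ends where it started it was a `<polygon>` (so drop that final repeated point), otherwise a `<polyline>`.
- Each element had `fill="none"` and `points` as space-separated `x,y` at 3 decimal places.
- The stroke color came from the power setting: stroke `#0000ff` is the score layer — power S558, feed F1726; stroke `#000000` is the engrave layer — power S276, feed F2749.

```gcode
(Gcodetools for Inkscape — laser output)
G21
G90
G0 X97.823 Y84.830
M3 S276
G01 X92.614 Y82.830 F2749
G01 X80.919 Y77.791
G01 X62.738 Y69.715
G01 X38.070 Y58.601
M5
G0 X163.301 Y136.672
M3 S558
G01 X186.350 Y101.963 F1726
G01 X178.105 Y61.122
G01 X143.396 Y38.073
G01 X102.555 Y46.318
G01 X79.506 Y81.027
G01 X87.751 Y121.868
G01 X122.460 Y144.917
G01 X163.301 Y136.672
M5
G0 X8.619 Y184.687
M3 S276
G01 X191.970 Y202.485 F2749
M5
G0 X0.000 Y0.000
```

<svg xmlns="http://www.w3.org/2000/svg" width="278.909mm" height="218.207mm" viewBox="0 0 278.909 218.207">
  <polyline points="97.823,133.377 92.614,135.377 80.919,140.416 62.738,148.492 38.070,159.606" fill="none" stroke="#000000"/>
  <polygon points="163.301,81.535 186.350,116.244 178.105,157.085 143.396,180.134 102.555,171.889 79.506,137.180 87.751,96.339 122.460,73.290" fill="none" stroke="#0000ff"/>
  <polyline points="8.619,33.520 191.970,15.722" fill="none" stroke="#000000"/>
</svg>

y_svg = 218.207 − y_m.

[1] S276→`#000000` (engrave); open run; points: 97.823,133.377 92.614,135.377 80.919,140.416 62.738,148.492 38.070,159.606

[2] S558→`#0000ff` (score); closed run; points: 163.301,81.535 186.350,116.244 178.105,157.085 143.396,180.134 102.555,171.889 79.506,137.180 87.751,96.339 122.460,73.290

[3] S276→`#000000` (engrave); open run; points: 8.619,33.520 191.970,15.722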